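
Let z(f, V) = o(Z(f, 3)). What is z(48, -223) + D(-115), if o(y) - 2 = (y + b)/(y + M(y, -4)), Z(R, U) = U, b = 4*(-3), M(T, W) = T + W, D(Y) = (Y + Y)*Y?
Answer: 52895/2 ≈ 26448.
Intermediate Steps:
D(Y) = 2*Y² (D(Y) = (2*Y)*Y = 2*Y²)
b = -12
o(y) = 2 + (-12 + y)/(-4 + 2*y) (o(y) = 2 + (y - 12)/(y + (y - 4)) = 2 + (-12 + y)/(y + (-4 + y)) = 2 + (-12 + y)/(-4 + 2*y))
z(f, V) = -5/2 (z(f, V) = 5*(-4 + 3)/(2*(-2 + 3)) = (5/2)*(-1)/1 = (5/2)*1*(-1) = -5/2)
z(48, -223) + D(-115) = -5/2 + 2*(-115)² = -5/2 + 2*13225 = -5/2 + 26450 = 52895/2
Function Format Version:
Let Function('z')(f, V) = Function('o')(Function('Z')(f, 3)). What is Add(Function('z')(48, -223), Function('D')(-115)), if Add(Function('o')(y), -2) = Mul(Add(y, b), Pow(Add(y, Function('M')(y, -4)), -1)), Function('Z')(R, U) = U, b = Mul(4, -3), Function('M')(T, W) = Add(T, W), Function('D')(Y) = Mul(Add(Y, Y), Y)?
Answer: Rational(52895, 2) ≈ 26448.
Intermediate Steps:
Function('D')(Y) = Mul(2, Pow(Y, 2)) (Function('D')(Y) = Mul(Mul(2, Y), Y) = Mul(2, Pow(Y, 2)))
b = -12
Function('o')(y) = Add(2, Mul(Pow(Add(-4, Mul(2, y)), -1), Add(-12, y))) (Function('o')(y) = Add(2, Mul(Add(y, -12), Pow(Add(y, Add(y, -4)), -1))) = Add(2, Mul(Add(-12, y), Pow(Add(y, Add(-4, y)), -1))) = Add(2, Mul(Add(-12, y), Pow(Add(-4, Mul(2, y)), -1))) = Add(2, Mul(Pow(Add(-4, Mul(2, y)), -1), Add(-12, y))))
Function('z')(f, V) = Rational(-5, 2) (Function('z')(f, V) = Mul(Rational(5, 2), Pow(Add(-2, 3), -1), Add(-4, 3)) = Mul(Rational(5, 2), Pow(1, -1), -1) = Mul(Rational(5, 2), 1, -1) = Rational(-5, 2))
Add(Function('z')(48, -223), Function('D')(-115)) = Add(Rational(-5, 2), Mul(2, Pow(-115, 2))) = Add(Rational(-5, 2), Mul(2, 13225)) = Add(Rational(-5, 2), 26450) = Rational(52895, 2)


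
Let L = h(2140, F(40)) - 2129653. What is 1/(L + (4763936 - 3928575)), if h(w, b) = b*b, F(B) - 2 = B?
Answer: -1/1292528 ≈ -7.7368e-7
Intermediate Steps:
F(B) = 2 + B
h(w, b) = b²
L = -2127889 (L = (2 + 40)² - 2129653 = 42² - 2129653 = 1764 - 2129653 = -2127889)
1/(L + (4763936 - 3928575)) = 1/(-2127889 + (4763936 - 3928575)) = 1/(-2127889 + 835361) = 1/(-1292528) = -1/1292528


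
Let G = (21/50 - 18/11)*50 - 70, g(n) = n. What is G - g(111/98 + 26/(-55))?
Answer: -708667/5390 ≈ -131.48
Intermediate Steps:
G = -1439/11 (G = (21*(1/50) - 18*1/11)*50 - 70 = (21/50 - 18/11)*50 - 70 = -669/550*50 - 70 = -669/11 - 70 = -1439/11 ≈ -130.82)
G - g(111/98 + 26/(-55)) = -1439/11 - (111/98 + 26/(-55)) = -1439/11 - (111*(1/98) + 26*(-1/55)) = -1439/11 - (111/98 - 26/55) = -1439/11 - 1*3557/5390 = -1439/11 - 3557/5390 = -708667/5390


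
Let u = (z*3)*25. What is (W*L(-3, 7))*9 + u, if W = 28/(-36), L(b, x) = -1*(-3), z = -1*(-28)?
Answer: 2079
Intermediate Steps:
z = 28
L(b, x) = 3
W = -7/9 (W = 28*(-1/36) = -7/9 ≈ -0.77778)
u = 2100 (u = (28*3)*25 = 84*25 = 2100)
(W*L(-3, 7))*9 + u = -7/9*3*9 + 2100 = -7/3*9 + 2100 = -21 + 2100 = 2079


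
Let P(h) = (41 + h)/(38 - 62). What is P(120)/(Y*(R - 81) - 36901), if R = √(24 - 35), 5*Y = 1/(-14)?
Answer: 14555143015/80061986089584 - 5635*I*√11/80061986089584 ≈ 0.0001818 - 2.3343e-10*I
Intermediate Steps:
Y = -1/70 (Y = (⅕)/(-14) = (⅕)*(-1/14) = -1/70 ≈ -0.014286)
P(h) = -41/24 - h/24 (P(h) = (41 + h)/(-24) = (41 + h)*(-1/24) = -41/24 - h/24)
R = I*√11 (R = √(-11) = I*√11 ≈ 3.3166*I)
P(120)/(Y*(R - 81) - 36901) = (-41/24 - 1/24*120)/(-(I*√11 - 81)/70 - 36901) = (-41/24 - 5)/(-(-81 + I*√11)/70 - 36901) = -161/(24*((81/70 - I*√11/70) - 36901)) = -161/(24*(-2582989/70 - I*√11/70))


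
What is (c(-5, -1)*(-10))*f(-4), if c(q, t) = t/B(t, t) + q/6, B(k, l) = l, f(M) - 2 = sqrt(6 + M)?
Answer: -10/3 - 5*sqrt(2)/3 ≈ -5.6904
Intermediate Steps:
f(M) = 2 + sqrt(6 + M)
c(q, t) = 1 + q/6 (c(q, t) = t/t + q/6 = 1 + q*(1/6) = 1 + q/6)
(c(-5, -1)*(-10))*f(-4) = ((1 + (1/6)*(-5))*(-10))*(2 + sqrt(6 - 4)) = ((1 - 5/6)*(-10))*(2 + sqrt(2)) = ((1/6)*(-10))*(2 + sqrt(2)) = -5*(2 + sqrt(2))/3 = -10/3 - 5*sqrt(2)/3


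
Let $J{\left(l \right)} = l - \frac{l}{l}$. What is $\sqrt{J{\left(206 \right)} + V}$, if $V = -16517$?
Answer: $2 i \sqrt{4078} \approx 127.72 i$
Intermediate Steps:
$J{\left(l \right)} = -1 + l$ ($J{\left(l \right)} = l - 1 = -1 + l$)
$\sqrt{J{\left(206 \right)} + V} = \sqrt{\left(-1 + 206\right) - 16517} = \sqrt{205 - 16517} = \sqrt{-16312} = 2 i \sqrt{4078}$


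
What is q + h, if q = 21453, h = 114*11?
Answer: 22707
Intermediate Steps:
h = 1254
q + h = 21453 + 1254 = 22707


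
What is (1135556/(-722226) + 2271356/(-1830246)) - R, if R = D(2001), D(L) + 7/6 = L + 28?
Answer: -447368800128109/220308541266 ≈ -2030.6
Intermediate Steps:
D(L) = 161/6 + L (D(L) = -7/6 + (L + 28) = -7/6 + (28 + L) = 161/6 + L)
R = 12167/6 (R = 161/6 + 2001 = 12167/6 ≈ 2027.8)
(1135556/(-722226) + 2271356/(-1830246)) - R = (1135556/(-722226) + 2271356/(-1830246)) - 1*12167/6 = (1135556*(-1/722226) + 2271356*(-1/1830246)) - 12167/6 = (-567778/361113 - 1135678/915123) - 12167/6 = -103299421812/36718090211 - 12167/6 = -447368800128109/220308541266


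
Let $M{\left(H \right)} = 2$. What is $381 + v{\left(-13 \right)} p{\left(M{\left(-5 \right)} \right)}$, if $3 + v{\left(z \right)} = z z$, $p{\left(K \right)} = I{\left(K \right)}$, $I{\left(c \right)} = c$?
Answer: $713$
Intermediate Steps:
$p{\left(K \right)} = K$
$v{\left(z \right)} = -3 + z^{2}$ ($v{\left(z \right)} = -3 + z z = -3 + z^{2}$)
$381 + v{\left(-13 \right)} p{\left(M{\left(-5 \right)} \right)} = 381 + \left(-3 + \left(-13\right)^{2}\right) 2 = 381 + \left(-3 + 169\right) 2 = 381 + 166 \cdot 2 = 381 + 332 = 713$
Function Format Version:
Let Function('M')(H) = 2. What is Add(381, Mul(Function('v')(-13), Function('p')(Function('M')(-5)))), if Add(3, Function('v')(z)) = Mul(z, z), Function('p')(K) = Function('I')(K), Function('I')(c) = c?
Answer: 713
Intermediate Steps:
Function('p')(K) = K
Function('v')(z) = Add(-3, Pow(z, 2)) (Function('v')(z) = Add(-3, Mul(z, z)) = Add(-3, Pow(z, 2)))
Add(381, Mul(Function('v')(-13), Function('p')(Function('M')(-5)))) = Add(381, Mul(Add(-3, Pow(-13, 2)), 2)) = Add(381, Mul(Add(-3, 169), 2)) = Add(381, Mul(166, 2)) = Add(381, 332) = 713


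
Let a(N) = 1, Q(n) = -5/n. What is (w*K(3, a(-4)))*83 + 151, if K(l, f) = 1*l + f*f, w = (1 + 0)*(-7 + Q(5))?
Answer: -2505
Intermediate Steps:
w = -8 (w = (1 + 0)*(-7 - 5/5) = 1*(-7 - 5*1/5) = 1*(-7 - 1) = 1*(-8) = -8)
K(l, f) = l + f**2
(w*K(3, a(-4)))*83 + 151 = -8*(3 + 1**2)*83 + 151 = -8*(3 + 1)*83 + 151 = -8*4*83 + 151 = -32*83 + 151 = -2656 + 151 = -2505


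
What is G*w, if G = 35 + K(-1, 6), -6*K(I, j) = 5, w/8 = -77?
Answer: -63140/3 ≈ -21047.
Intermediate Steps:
w = -616 (w = 8*(-77) = -616)
K(I, j) = -5/6 (K(I, j) = -1/6*5 = -5/6)
G = 205/6 (G = 35 - 5/6 = 205/6 ≈ 34.167)
G*w = (205/6)*(-616) = -63140/3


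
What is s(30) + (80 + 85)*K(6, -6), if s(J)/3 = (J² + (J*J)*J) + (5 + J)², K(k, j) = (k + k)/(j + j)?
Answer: 87210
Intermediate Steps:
K(k, j) = k/j (K(k, j) = (2*k)/((2*j)) = (2*k)*(1/(2*j)) = k/j)
s(J) = 3*J² + 3*J³ + 3*(5 + J)² (s(J) = 3*((J² + (J*J)*J) + (5 + J)²) = 3*((J² + J²*J) + (5 + J)²) = 3*((J² + J³) + (5 + J)²) = 3*(J² + J³ + (5 + J)²) = 3*J² + 3*J³ + 3*(5 + J)²)
s(30) + (80 + 85)*K(6, -6) = (3*30² + 3*30³ + 3*(5 + 30)²) + (80 + 85)*(6/(-6)) = (3*900 + 3*27000 + 3*35²) + 165*(6*(-⅙)) = (2700 + 81000 + 3*1225) + 165*(-1) = (2700 + 81000 + 3675) - 165 = 87375 - 165 = 87210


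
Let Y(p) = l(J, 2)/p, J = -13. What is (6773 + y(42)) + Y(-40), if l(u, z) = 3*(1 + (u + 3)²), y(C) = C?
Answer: 272297/40 ≈ 6807.4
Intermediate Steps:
l(u, z) = 3 + 3*(3 + u)² (l(u, z) = 3*(1 + (3 + u)²) = 3 + 3*(3 + u)²)
Y(p) = 303/p (Y(p) = (3 + 3*(3 - 13)²)/p = (3 + 3*(-10)²)/p = (3 + 3*100)/p = (3 + 300)/p = 303/p)
(6773 + y(42)) + Y(-40) = (6773 + 42) + 303/(-40) = 6815 + 303*(-1/40) = 6815 - 303/40 = 272297/40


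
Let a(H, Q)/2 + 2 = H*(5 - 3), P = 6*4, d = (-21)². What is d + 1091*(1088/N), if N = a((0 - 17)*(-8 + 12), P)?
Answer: -266323/69 ≈ -3859.8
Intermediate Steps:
d = 441
P = 24
a(H, Q) = -4 + 4*H (a(H, Q) = -4 + 2*(H*(5 - 3)) = -4 + 2*(H*2) = -4 + 2*(2*H) = -4 + 4*H)
N = -276 (N = -4 + 4*((0 - 17)*(-8 + 12)) = -4 + 4*(-17*4) = -4 + 4*(-68) = -4 - 272 = -276)
d + 1091*(1088/N) = 441 + 1091*(1088/(-276)) = 441 + 1091*(1088*(-1/276)) = 441 + 1091*(-272/69) = 441 - 296752/69 = -266323/69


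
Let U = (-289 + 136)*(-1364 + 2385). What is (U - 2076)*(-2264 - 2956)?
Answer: 826268580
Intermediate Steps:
U = -156213 (U = -153*1021 = -156213)
(U - 2076)*(-2264 - 2956) = (-156213 - 2076)*(-2264 - 2956) = -158289*(-5220) = 826268580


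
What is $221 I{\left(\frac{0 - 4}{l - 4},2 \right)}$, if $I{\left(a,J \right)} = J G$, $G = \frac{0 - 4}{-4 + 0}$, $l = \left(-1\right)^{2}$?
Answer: $442$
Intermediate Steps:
$l = 1$
$G = 1$ ($G = - \frac{4}{-4} = \left(-4\right) \left(- \frac{1}{4}\right) = 1$)
$I{\left(a,J \right)} = J$ ($I{\left(a,J \right)} = J 1 = J$)
$221 I{\left(\frac{0 - 4}{l - 4},2 \right)} = 221 \cdot 2 = 442$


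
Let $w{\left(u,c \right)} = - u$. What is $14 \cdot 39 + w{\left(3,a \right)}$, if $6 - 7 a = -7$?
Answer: $543$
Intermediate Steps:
$a = \frac{13}{7}$ ($a = \frac{6}{7} - -1 = \frac{6}{7} + 1 = \frac{13}{7} \approx 1.8571$)
$14 \cdot 39 + w{\left(3,a \right)} = 14 \cdot 39 - 3 = 546 - 3 = 543$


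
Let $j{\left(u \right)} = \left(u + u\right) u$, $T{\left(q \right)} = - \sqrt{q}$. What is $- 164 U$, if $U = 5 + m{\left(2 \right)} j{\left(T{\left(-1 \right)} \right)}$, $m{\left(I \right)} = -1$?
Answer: $-1148$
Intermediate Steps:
$j{\left(u \right)} = 2 u^{2}$ ($j{\left(u \right)} = 2 u u = 2 u^{2}$)
$U = 7$ ($U = 5 - 2 \left(- \sqrt{-1}\right)^{2} = 5 - 2 \left(- i\right)^{2} = 5 - 2 \left(-1\right) = 5 - -2 = 5 + 2 = 7$)
$- 164 U = \left(-164\right) 7 = -1148$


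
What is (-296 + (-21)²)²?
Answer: 21025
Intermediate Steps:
(-296 + (-21)²)² = (-296 + 441)² = 145² = 21025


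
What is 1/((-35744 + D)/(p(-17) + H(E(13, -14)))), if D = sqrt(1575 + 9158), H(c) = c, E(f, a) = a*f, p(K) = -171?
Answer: 12617632/1277622803 + 353*sqrt(10733)/1277622803 ≈ 0.0099045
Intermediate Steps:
D = sqrt(10733) ≈ 103.60
1/((-35744 + D)/(p(-17) + H(E(13, -14)))) = 1/((-35744 + sqrt(10733))/(-171 - 14*13)) = 1/((-35744 + sqrt(10733))/(-171 - 182)) = 1/((-35744 + sqrt(10733))/(-353)) = 1/((-35744 + sqrt(10733))*(-1/353)) = 1/(35744/353 - sqrt(10733)/353)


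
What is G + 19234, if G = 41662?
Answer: 60896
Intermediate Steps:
G + 19234 = 41662 + 19234 = 60896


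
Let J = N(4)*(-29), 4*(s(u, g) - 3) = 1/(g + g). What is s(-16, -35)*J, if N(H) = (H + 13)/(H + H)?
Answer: -413627/2240 ≈ -184.65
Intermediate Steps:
N(H) = (13 + H)/(2*H) (N(H) = (13 + H)/((2*H)) = (13 + H)*(1/(2*H)) = (13 + H)/(2*H))
s(u, g) = 3 + 1/(8*g) (s(u, g) = 3 + 1/(4*(g + g)) = 3 + 1/(4*((2*g))) = 3 + (1/(2*g))/4 = 3 + 1/(8*g))
J = -493/8 (J = ((½)*(13 + 4)/4)*(-29) = ((½)*(¼)*17)*(-29) = (17/8)*(-29) = -493/8 ≈ -61.625)
s(-16, -35)*J = (3 + (⅛)/(-35))*(-493/8) = (3 + (⅛)*(-1/35))*(-493/8) = (3 - 1/280)*(-493/8) = (839/280)*(-493/8) = -413627/2240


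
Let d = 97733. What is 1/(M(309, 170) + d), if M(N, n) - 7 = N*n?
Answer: 1/150270 ≈ 6.6547e-6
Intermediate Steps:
M(N, n) = 7 + N*n
1/(M(309, 170) + d) = 1/((7 + 309*170) + 97733) = 1/((7 + 52530) + 97733) = 1/(52537 + 97733) = 1/150270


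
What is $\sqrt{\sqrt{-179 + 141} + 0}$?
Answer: $\sqrt[4]{38} \sqrt{i} \approx 1.7556 + 1.7556 i$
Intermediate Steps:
$\sqrt{\sqrt{-179 + 141} + 0} = \sqrt{\sqrt{-38} + 0} = \sqrt{i \sqrt{38} + 0} = \sqrt{i \sqrt{38}} = \sqrt[4]{38} \sqrt{i}$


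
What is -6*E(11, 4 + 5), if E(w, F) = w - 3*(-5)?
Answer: -156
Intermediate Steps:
E(w, F) = 15 + w (E(w, F) = w + 15 = 15 + w)
-6*E(11, 4 + 5) = -6*(15 + 11) = -6*26 = -1*156 = -156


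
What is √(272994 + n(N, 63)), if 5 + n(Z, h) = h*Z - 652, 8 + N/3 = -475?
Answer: 5*√7242 ≈ 425.50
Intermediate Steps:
N = -1449 (N = -24 + 3*(-475) = -24 - 1425 = -1449)
n(Z, h) = -657 + Z*h (n(Z, h) = -5 + (h*Z - 652) = -5 + (Z*h - 652) = -5 + (-652 + Z*h) = -657 + Z*h)
√(272994 + n(N, 63)) = √(272994 + (-657 - 1449*63)) = √(272994 + (-657 - 91287)) = √(272994 - 91944) = √181050 = 5*√7242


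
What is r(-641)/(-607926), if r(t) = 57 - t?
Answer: -349/303963 ≈ -0.0011482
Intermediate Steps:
r(-641)/(-607926) = (57 - 1*(-641))/(-607926) = (57 + 641)*(-1/607926) = 698*(-1/607926) = -349/303963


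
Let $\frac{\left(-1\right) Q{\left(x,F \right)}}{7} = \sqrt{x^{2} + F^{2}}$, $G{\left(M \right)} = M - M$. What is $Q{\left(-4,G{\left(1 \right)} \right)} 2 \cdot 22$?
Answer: $-1232$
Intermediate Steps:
$G{\left(M \right)} = 0$
$Q{\left(x,F \right)} = - 7 \sqrt{F^{2} + x^{2}}$ ($Q{\left(x,F \right)} = - 7 \sqrt{x^{2} + F^{2}} = - 7 \sqrt{F^{2} + x^{2}}$)
$Q{\left(-4,G{\left(1 \right)} \right)} 2 \cdot 22 = - 7 \sqrt{0^{2} + \left(-4\right)^{2}} \cdot 2 \cdot 22 = - 7 \sqrt{0 + 16} \cdot 2 \cdot 22 = - 7 \sqrt{16} \cdot 2 \cdot 22 = \left(-7\right) 4 \cdot 2 \cdot 22 = \left(-28\right) 2 \cdot 22 = \left(-56\right) 22 = -1232$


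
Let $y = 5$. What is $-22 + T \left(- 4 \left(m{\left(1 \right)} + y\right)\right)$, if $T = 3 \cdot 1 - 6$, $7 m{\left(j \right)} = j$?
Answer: $\frac{278}{7} \approx 39.714$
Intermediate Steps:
$m{\left(j \right)} = \frac{j}{7}$
$T = -3$ ($T = 3 - 6 = -3$)
$-22 + T \left(- 4 \left(m{\left(1 \right)} + y\right)\right) = -22 - 3 \left(- 4 \left(\frac{1}{7} \cdot 1 + 5\right)\right) = -22 - 3 \left(- 4 \left(\frac{1}{7} + 5\right)\right) = -22 - 3 \left(\left(-4\right) \frac{36}{7}\right) = -22 - - \frac{432}{7} = -22 + \frac{432}{7} = \frac{278}{7}$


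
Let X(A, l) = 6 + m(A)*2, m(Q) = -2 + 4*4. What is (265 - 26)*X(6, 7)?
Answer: 8126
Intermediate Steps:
m(Q) = 14 (m(Q) = -2 + 16 = 14)
X(A, l) = 34 (X(A, l) = 6 + 14*2 = 6 + 28 = 34)
(265 - 26)*X(6, 7) = (265 - 26)*34 = 239*34 = 8126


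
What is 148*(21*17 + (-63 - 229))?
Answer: 9620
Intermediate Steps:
148*(21*17 + (-63 - 229)) = 148*(357 - 292) = 148*65 = 9620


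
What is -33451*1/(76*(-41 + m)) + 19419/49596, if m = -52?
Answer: 74845387/14606022 ≈ 5.1243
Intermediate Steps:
-33451*1/(76*(-41 + m)) + 19419/49596 = -33451*1/(76*(-41 - 52)) + 19419/49596 = -33451/(76*(-93)) + 19419*(1/49596) = -33451/(-7068) + 6473/16532 = -33451*(-1/7068) + 6473/16532 = 33451/7068 + 6473/16532 = 74845387/14606022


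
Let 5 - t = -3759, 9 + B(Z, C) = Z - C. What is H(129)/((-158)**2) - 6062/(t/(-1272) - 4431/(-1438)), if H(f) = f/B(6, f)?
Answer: -761217558780157/15350363600 ≈ -49590.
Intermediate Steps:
B(Z, C) = -9 + Z - C (B(Z, C) = -9 + (Z - C) = -9 + Z - C)
H(f) = f/(-3 - f) (H(f) = f/(-9 + 6 - f) = f/(-3 - f))
t = 3764 (t = 5 - 1*(-3759) = 5 + 3759 = 3764)
H(129)/((-158)**2) - 6062/(t/(-1272) - 4431/(-1438)) = (-1*129/(3 + 129))/((-158)**2) - 6062/(3764/(-1272) - 4431/(-1438)) = -1*129/132/24964 - 6062/(3764*(-1/1272) - 4431*(-1/1438)) = -1*129*1/132*(1/24964) - 6062/(-941/318 + 4431/1438) = -43/44*1/24964 - 6062/13975/114321 = -43/1098416 - 6062*114321/13975 = -43/1098416 - 693013902/13975 = -761217558780157/15350363600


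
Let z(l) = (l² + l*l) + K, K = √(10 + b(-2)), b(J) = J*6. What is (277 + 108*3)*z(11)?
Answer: 145442 + 601*I*√2 ≈ 1.4544e+5 + 849.94*I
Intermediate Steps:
b(J) = 6*J
K = I*√2 (K = √(10 + 6*(-2)) = √(10 - 12) = √(-2) = I*√2 ≈ 1.4142*I)
z(l) = 2*l² + I*√2 (z(l) = (l² + l*l) + I*√2 = (l² + l²) + I*√2 = 2*l² + I*√2)
(277 + 108*3)*z(11) = (277 + 108*3)*(2*11² + I*√2) = (277 + 324)*(2*121 + I*√2) = 601*(242 + I*√2) = 145442 + 601*I*√2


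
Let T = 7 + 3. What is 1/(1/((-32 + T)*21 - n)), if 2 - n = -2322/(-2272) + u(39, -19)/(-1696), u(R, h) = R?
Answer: -55752727/120416 ≈ -463.00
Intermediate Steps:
T = 10
n = 120535/120416 (n = 2 - (-2322/(-2272) + 39/(-1696)) = 2 - (-2322*(-1/2272) + 39*(-1/1696)) = 2 - (1161/1136 - 39/1696) = 2 - 1*120297/120416 = 2 - 120297/120416 = 120535/120416 ≈ 1.0010)
1/(1/((-32 + T)*21 - n)) = 1/(1/((-32 + 10)*21 - 1*120535/120416)) = 1/(1/(-22*21 - 120535/120416)) = 1/(1/(-462 - 120535/120416)) = 1/(1/(-55752727/120416)) = 1/(-120416/55752727) = -55752727/120416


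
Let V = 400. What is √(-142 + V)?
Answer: √258 ≈ 16.062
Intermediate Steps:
√(-142 + V) = √(-142 + 400) = √258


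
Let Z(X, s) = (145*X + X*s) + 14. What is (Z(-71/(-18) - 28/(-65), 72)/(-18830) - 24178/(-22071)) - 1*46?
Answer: -148705015879/3307812300 ≈ -44.956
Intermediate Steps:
Z(X, s) = 14 + 145*X + X*s
(Z(-71/(-18) - 28/(-65), 72)/(-18830) - 24178/(-22071)) - 1*46 = ((14 + 145*(-71/(-18) - 28/(-65)) + (-71/(-18) - 28/(-65))*72)/(-18830) - 24178/(-22071)) - 1*46 = ((14 + 145*(-71*(-1/18) - 28*(-1/65)) + (-71*(-1/18) - 28*(-1/65))*72)*(-1/18830) - 24178*(-1/22071)) - 46 = ((14 + 145*(71/18 + 28/65) + (71/18 + 28/65)*72)*(-1/18830) + 3454/3153) - 46 = ((14 + 145*(5119/1170) + (5119/1170)*72)*(-1/18830) + 3454/3153) - 46 = ((14 + 148451/234 + 20476/65)*(-1/18830) + 3454/3153) - 46 = ((1127203/1170)*(-1/18830) + 3454/3153) - 46 = (-161029/3147300 + 3454/3153) - 46 = 3454349921/3307812300 - 46 = -148705015879/3307812300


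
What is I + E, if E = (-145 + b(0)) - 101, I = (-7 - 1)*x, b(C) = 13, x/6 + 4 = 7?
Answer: -377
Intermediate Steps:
x = 18 (x = -24 + 6*7 = -24 + 42 = 18)
I = -144 (I = (-7 - 1)*18 = -8*18 = -144)
E = -233 (E = (-145 + 13) - 101 = -132 - 101 = -233)
I + E = -144 - 233 = -377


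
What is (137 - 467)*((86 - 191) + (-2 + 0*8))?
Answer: 35310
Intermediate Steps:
(137 - 467)*((86 - 191) + (-2 + 0*8)) = -330*(-105 + (-2 + 0)) = -330*(-105 - 2) = -330*(-107) = 35310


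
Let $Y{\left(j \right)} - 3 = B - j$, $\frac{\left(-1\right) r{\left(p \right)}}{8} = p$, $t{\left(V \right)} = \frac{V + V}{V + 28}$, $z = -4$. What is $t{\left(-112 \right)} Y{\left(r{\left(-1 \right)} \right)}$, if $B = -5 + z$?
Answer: $- \frac{112}{3} \approx -37.333$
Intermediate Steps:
$t{\left(V \right)} = \frac{2 V}{28 + V}$
$r{\left(p \right)} = - 8 p$
$B = -9$ ($B = -5 - 4 = -9$)
$Y{\left(j \right)} = -6 - j$ ($Y{\left(j \right)} = 3 - \left(9 + j\right) = -6 - j$)
$t{\left(-112 \right)} Y{\left(r{\left(-1 \right)} \right)} = 2 \left(-112\right) \frac{1}{28 - 112} \left(-6 - \left(-8\right) \left(-1\right)\right) = 2 \left(-112\right) \frac{1}{-84} \left(-6 - 8\right) = 2 \left(-112\right) \left(- \frac{1}{84}\right) \left(-6 - 8\right) = \frac{8}{3} \left(-14\right) = - \frac{112}{3}$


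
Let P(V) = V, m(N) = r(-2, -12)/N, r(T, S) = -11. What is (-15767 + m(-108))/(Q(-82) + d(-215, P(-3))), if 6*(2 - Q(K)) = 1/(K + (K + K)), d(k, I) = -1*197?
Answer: 69815825/863457 ≈ 80.856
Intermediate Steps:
m(N) = -11/N
d(k, I) = -197
Q(K) = 2 - 1/(18*K) (Q(K) = 2 - 1/(6*(K + (K + K))) = 2 - 1/(6*(K + 2*K)) = 2 - 1/(3*K)/6 = 2 - 1/(18*K))
(-15767 + m(-108))/(Q(-82) + d(-215, P(-3))) = (-15767 - 11/(-108))/((2 - 1/18/(-82)) - 197) = (-15767 - 11*(-1/108))/((2 - 1/18*(-1/82)) - 197) = (-15767 + 11/108)/((2 + 1/1476) - 197) = -1702825/(108*(2953/1476 - 197)) = -1702825/(108*(-287819/1476)) = -1702825/108*(-1476/287819) = 69815825/863457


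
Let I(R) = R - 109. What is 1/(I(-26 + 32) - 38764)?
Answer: -1/38867 ≈ -2.5729e-5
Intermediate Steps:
I(R) = -109 + R
1/(I(-26 + 32) - 38764) = 1/((-109 + (-26 + 32)) - 38764) = 1/((-109 + 6) - 38764) = 1/(-103 - 38764) = 1/(-38867) = -1/38867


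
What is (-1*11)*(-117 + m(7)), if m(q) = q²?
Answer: 748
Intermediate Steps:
(-1*11)*(-117 + m(7)) = (-1*11)*(-117 + 7²) = -11*(-117 + 49) = -11*(-68) = 748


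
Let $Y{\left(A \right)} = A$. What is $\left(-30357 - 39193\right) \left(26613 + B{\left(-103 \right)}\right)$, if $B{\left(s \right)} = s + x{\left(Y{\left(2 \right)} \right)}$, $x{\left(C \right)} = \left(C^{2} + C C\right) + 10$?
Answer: $-1845022400$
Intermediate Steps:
$x{\left(C \right)} = 10 + 2 C^{2}$ ($x{\left(C \right)} = \left(C^{2} + C^{2}\right) + 10 = 2 C^{2} + 10 = 10 + 2 C^{2}$)
$B{\left(s \right)} = 18 + s$ ($B{\left(s \right)} = s + \left(10 + 2 \cdot 2^{2}\right) = s + \left(10 + 2 \cdot 4\right) = s + \left(10 + 8\right) = s + 18 = 18 + s$)
$\left(-30357 - 39193\right) \left(26613 + B{\left(-103 \right)}\right) = \left(-30357 - 39193\right) \left(26613 + \left(18 - 103\right)\right) = - 69550 \left(26613 - 85\right) = \left(-69550\right) 26528 = -1845022400$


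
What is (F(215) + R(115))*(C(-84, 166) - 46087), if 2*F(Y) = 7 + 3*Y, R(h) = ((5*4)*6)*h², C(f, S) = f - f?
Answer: -73155093362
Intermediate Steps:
C(f, S) = 0
R(h) = 120*h² (R(h) = (20*6)*h² = 120*h²)
F(Y) = 7/2 + 3*Y/2 (F(Y) = (7 + 3*Y)/2 = 7/2 + 3*Y/2)
(F(215) + R(115))*(C(-84, 166) - 46087) = ((7/2 + (3/2)*215) + 120*115²)*(0 - 46087) = ((7/2 + 645/2) + 120*13225)*(-46087) = (326 + 1587000)*(-46087) = 1587326*(-46087) = -73155093362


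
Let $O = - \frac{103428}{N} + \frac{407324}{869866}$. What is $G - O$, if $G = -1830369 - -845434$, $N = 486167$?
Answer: $- \frac{208264630508660515}{211450071811} \approx -9.8494 \cdot 10^{5}$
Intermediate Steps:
$G = -984935$ ($G = -1830369 + 845434 = -984935$)
$O = \frac{54029493230}{211450071811}$ ($O = - \frac{103428}{486167} + \frac{407324}{869866} = \left(-103428\right) \frac{1}{486167} + 407324 \cdot \frac{1}{869866} = - \frac{103428}{486167} + \frac{203662}{434933} = \frac{54029493230}{211450071811} \approx 0.25552$)
$G - O = -984935 - \frac{54029493230}{211450071811} = - \frac{208264630508660515}{211450071811}$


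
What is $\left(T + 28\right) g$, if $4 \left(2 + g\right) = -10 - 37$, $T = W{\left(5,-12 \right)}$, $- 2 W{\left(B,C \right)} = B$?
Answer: $- \frac{2805}{8} \approx -350.63$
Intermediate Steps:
$W{\left(B,C \right)} = - \frac{B}{2}$
$T = - \frac{5}{2}$ ($T = \left(- \frac{1}{2}\right) 5 = - \frac{5}{2} \approx -2.5$)
$g = - \frac{55}{4}$ ($g = -2 + \frac{-10 - 37}{4} = -2 + \frac{1}{4} \left(-47\right) = -2 - \frac{47}{4} = - \frac{55}{4} \approx -13.75$)
$\left(T + 28\right) g = \left(- \frac{5}{2} + 28\right) \left(- \frac{55}{4}\right) = \frac{51}{2} \left(- \frac{55}{4}\right) = - \frac{2805}{8}$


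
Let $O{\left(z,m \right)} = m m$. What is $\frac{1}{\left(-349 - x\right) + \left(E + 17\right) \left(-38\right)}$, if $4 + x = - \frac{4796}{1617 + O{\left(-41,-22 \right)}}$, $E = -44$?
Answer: $\frac{191}{130507} \approx 0.0014635$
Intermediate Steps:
$O{\left(z,m \right)} = m^{2}$
$x = - \frac{1200}{191}$ ($x = -4 - \frac{4796}{1617 + \left(-22\right)^{2}} = -4 - \frac{4796}{1617 + 484} = -4 - \frac{4796}{2101} = -4 - \frac{436}{191} = - \frac{1200}{191} \approx -6.2827$)
$\frac{1}{\left(-349 - x\right) + \left(E + 17\right) \left(-38\right)} = \frac{1}{\left(-349 - - \frac{1200}{191}\right) + \left(-44 + 17\right) \left(-38\right)} = \frac{1}{\left(-349 + \frac{1200}{191}\right) - -1026} = \frac{1}{- \frac{65459}{191} + 1026} = \frac{1}{\frac{130507}{191}} = \frac{191}{130507}$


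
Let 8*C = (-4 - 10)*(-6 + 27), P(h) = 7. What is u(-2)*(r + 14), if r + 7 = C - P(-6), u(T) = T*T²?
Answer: 294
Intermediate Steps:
u(T) = T³
C = -147/4 (C = ((-4 - 10)*(-6 + 27))/8 = (-14*21)/8 = (⅛)*(-294) = -147/4 ≈ -36.750)
r = -203/4 (r = -7 + (-147/4 - 1*7) = -7 + (-147/4 - 7) = -7 - 175/4 = -203/4 ≈ -50.750)
u(-2)*(r + 14) = (-2)³*(-203/4 + 14) = -8*(-147/4) = 294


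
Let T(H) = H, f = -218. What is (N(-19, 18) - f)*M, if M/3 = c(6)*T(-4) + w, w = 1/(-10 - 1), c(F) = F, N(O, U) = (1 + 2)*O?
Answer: -127995/11 ≈ -11636.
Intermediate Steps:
N(O, U) = 3*O
w = -1/11 (w = 1/(-11) = -1/11 ≈ -0.090909)
M = -795/11 (M = 3*(6*(-4) - 1/11) = 3*(-24 - 1/11) = 3*(-265/11) = -795/11 ≈ -72.273)
(N(-19, 18) - f)*M = (3*(-19) - 1*(-218))*(-795/11) = (-57 + 218)*(-795/11) = 161*(-795/11) = -127995/11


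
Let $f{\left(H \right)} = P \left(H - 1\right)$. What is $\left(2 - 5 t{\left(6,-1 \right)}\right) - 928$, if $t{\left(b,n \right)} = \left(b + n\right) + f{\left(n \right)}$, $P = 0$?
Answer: $-951$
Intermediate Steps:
$f{\left(H \right)} = 0$ ($f{\left(H \right)} = 0 \left(H - 1\right) = 0 \left(-1 + H\right) = 0$)
$t{\left(b,n \right)} = b + n$ ($t{\left(b,n \right)} = \left(b + n\right) + 0 = b + n$)
$\left(2 - 5 t{\left(6,-1 \right)}\right) - 928 = \left(2 - 5 \left(6 - 1\right)\right) - 928 = \left(2 - 25\right) - 928 = -23 - 928 = -951$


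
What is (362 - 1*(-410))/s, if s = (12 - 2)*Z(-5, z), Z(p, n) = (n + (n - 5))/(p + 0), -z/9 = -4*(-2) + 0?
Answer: 386/149 ≈ 2.5906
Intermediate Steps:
z = -72 (z = -9*(-4*(-2) + 0) = -9*(8 + 0) = -9*8 = -72)
Z(p, n) = (-5 + 2*n)/p (Z(p, n) = (n + (-5 + n))/p = (-5 + 2*n)/p)
s = 298 (s = (12 - 2)*((-5 + 2*(-72))/(-5)) = 10*(-(-5 - 144)/5) = 10*(-1/5*(-149)) = 10*(149/5) = 298)
(362 - 1*(-410))/s = (362 - 1*(-410))/298 = (362 + 410)*(1/298) = 772*(1/298) = 386/149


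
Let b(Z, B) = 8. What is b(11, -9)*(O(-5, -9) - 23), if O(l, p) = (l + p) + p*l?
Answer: 64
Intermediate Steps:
O(l, p) = l + p + l*p (O(l, p) = (l + p) + l*p = l + p + l*p)
b(11, -9)*(O(-5, -9) - 23) = 8*((-5 - 9 - 5*(-9)) - 23) = 8*((-5 - 9 + 45) - 23) = 8*(31 - 23) = 8*8 = 64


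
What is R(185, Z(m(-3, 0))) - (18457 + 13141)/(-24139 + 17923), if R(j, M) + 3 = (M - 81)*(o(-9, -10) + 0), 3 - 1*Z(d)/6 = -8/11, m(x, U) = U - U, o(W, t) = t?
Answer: 77675/132 ≈ 588.45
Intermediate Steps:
m(x, U) = 0
Z(d) = 246/11 (Z(d) = 18 - (-48)/11 = 18 - 6*(-8/11) = 18 + 48/11 = 246/11)
R(j, M) = 807 - 10*M (R(j, M) = -3 + (M - 81)*(-10 + 0) = -3 + (-81 + M)*(-10) = -3 + (810 - 10*M) = 807 - 10*M)
R(185, Z(m(-3, 0))) - (18457 + 13141)/(-24139 + 17923) = (807 - 10*246/11) - (18457 + 13141)/(-24139 + 17923) = (807 - 2460/11) - 31598/(-6216) = 6417/11 - 31598*(-1)/6216 = 6417/11 - 1*(-61/12) = 6417/11 + 61/12 = 77675/132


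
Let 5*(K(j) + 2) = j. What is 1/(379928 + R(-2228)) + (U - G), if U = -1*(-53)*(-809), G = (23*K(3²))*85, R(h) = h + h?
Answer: -15952303391/375472 ≈ -42486.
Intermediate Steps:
K(j) = -2 + j/5
R(h) = 2*h
G = -391 (G = (23*(-2 + (⅕)*3²))*85 = (23*(-2 + (⅕)*9))*85 = (23*(-2 + 9/5))*85 = (23*(-⅕))*85 = -23/5*85 = -391)
U = -42877 (U = 53*(-809) = -42877)
1/(379928 + R(-2228)) + (U - G) = 1/(379928 + 2*(-2228)) + (-42877 - 1*(-391)) = 1/(379928 - 4456) + (-42877 + 391) = 1/375472 - 42486 = -15952303391/375472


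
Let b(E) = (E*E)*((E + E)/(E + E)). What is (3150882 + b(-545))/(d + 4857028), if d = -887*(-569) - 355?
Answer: 3447907/5361376 ≈ 0.64310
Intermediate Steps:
b(E) = E**2 (b(E) = E**2*((2*E)/((2*E))) = E**2*((2*E)*(1/(2*E))) = E**2*1 = E**2)
d = 504348 (d = 504703 - 355 = 504348)
(3150882 + b(-545))/(d + 4857028) = (3150882 + (-545)**2)/(504348 + 4857028) = (3150882 + 297025)/5361376 = 3447907*(1/5361376) = 3447907/5361376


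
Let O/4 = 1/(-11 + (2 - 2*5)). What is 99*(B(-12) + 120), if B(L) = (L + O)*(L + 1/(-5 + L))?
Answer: 8545680/323 ≈ 26457.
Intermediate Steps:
O = -4/19 (O = 4/(-11 + (2 - 2*5)) = 4/(-11 + (2 - 10)) = 4/(-11 - 8) = 4/(-19) = 4*(-1/19) = -4/19 ≈ -0.21053)
B(L) = (-4/19 + L)*(L + 1/(-5 + L)) (B(L) = (L - 4/19)*(L + 1/(-5 + L)) = (-4/19 + L)*(L + 1/(-5 + L)))
99*(B(-12) + 120) = 99*((-4 - 99*(-12)² + 19*(-12)³ + 39*(-12))/(19*(-5 - 12)) + 120) = 99*((1/19)*(-4 - 99*144 + 19*(-1728) - 468)/(-17) + 120) = 99*((1/19)*(-1/17)*(-4 - 14256 - 32832 - 468) + 120) = 99*((1/19)*(-1/17)*(-47560) + 120) = 99*(47560/323 + 120) = 99*(86320/323) = 8545680/323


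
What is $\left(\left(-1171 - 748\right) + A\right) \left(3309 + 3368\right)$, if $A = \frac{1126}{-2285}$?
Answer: $- \frac{29285595757}{2285} \approx -1.2816 \cdot 10^{7}$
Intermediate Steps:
$A = - \frac{1126}{2285}$ ($A = 1126 \left(- \frac{1}{2285}\right) = - \frac{1126}{2285} \approx -0.49278$)
$\left(\left(-1171 - 748\right) + A\right) \left(3309 + 3368\right) = \left(\left(-1171 - 748\right) - \frac{1126}{2285}\right) \left(3309 + 3368\right) = \left(-1919 - \frac{1126}{2285}\right) 6677 = \left(- \frac{4386041}{2285}\right) 6677 = - \frac{29285595757}{2285}$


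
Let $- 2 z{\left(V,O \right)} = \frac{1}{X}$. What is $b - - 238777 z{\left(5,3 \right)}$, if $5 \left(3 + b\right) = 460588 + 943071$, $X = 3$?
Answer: $\frac{7227979}{30} \approx 2.4093 \cdot 10^{5}$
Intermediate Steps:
$z{\left(V,O \right)} = - \frac{1}{6}$ ($z{\left(V,O \right)} = - \frac{1}{2 \cdot 3} = \left(- \frac{1}{2}\right) \frac{1}{3} = - \frac{1}{6}$)
$b = \frac{1403644}{5}$ ($b = -3 + \frac{460588 + 943071}{5} = -3 + \frac{1}{5} \cdot 1403659 = -3 + \frac{1403659}{5} = \frac{1403644}{5} \approx 2.8073 \cdot 10^{5}$)
$b - - 238777 z{\left(5,3 \right)} = \frac{1403644}{5} - \left(-238777\right) \left(- \frac{1}{6}\right) = \frac{1403644}{5} - \frac{238777}{6} = \frac{7227979}{30}$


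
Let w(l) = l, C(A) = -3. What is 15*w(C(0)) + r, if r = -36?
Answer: -81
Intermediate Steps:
15*w(C(0)) + r = 15*(-3) - 36 = -45 - 36 = -81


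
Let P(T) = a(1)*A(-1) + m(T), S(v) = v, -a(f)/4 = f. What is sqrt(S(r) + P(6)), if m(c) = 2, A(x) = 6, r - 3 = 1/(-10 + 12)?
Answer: I*sqrt(74)/2 ≈ 4.3012*I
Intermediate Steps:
r = 7/2 (r = 3 + 1/(-10 + 12) = 3 + 1/2 = 7/2 ≈ 3.5000)
a(f) = -4*f
P(T) = -22 (P(T) = -4*1*6 + 2 = -4*6 + 2 = -24 + 2 = -22)
sqrt(S(r) + P(6)) = sqrt(7/2 - 22) = sqrt(-37/2) = I*sqrt(74)/2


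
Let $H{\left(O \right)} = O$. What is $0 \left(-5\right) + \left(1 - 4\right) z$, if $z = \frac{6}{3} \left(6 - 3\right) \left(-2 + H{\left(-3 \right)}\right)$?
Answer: $90$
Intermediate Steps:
$z = -30$ ($z = \frac{6}{3} \left(6 - 3\right) \left(-2 - 3\right) = 6 \cdot \frac{1}{3} \cdot 3 \left(-5\right) = 2 \left(-15\right) = -30$)
$0 \left(-5\right) + \left(1 - 4\right) z = 0 \left(-5\right) + \left(1 - 4\right) \left(-30\right) = 0 + \left(1 - 4\right) \left(-30\right) = 0 - -90 = 0 + 90 = 90$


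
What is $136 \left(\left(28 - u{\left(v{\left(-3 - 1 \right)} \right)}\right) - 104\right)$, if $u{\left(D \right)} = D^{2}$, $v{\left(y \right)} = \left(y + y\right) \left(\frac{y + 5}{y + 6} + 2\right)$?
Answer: $-64736$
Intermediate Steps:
$v{\left(y \right)} = 2 y \left(2 + \frac{5 + y}{6 + y}\right)$ ($v{\left(y \right)} = 2 y \left(\frac{5 + y}{6 + y} + 2\right) = 2 y \left(2 + \frac{5 + y}{6 + y}\right)$)
$136 \left(\left(28 - u{\left(v{\left(-3 - 1 \right)} \right)}\right) - 104\right) = 136 \left(\left(28 - \left(\frac{2 \left(-3 - 1\right) \left(17 + 3 \left(-3 - 1\right)\right)}{6 - 4}\right)^{2}\right) - 104\right) = 136 \left(\left(28 - \left(2 \left(-4\right) \frac{1}{6 - 4} \left(17 + 3 \left(-4\right)\right)\right)^{2}\right) - 104\right) = 136 \left(\left(28 - \left(2 \left(-4\right) \frac{1}{2} \left(17 - 12\right)\right)^{2}\right) - 104\right) = 136 \left(\left(28 - \left(2 \left(-4\right) \frac{1}{2} \cdot 5\right)^{2}\right) - 104\right) = 136 \left(\left(28 - \left(-20\right)^{2}\right) - 104\right) = 136 \left(\left(28 - 400\right) - 104\right) = 136 \left(-372 - 104\right) = 136 \left(-476\right) = -64736$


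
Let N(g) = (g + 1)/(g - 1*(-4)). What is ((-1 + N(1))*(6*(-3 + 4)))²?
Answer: 324/25 ≈ 12.960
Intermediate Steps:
N(g) = (1 + g)/(4 + g) (N(g) = (1 + g)/(g + 4) = (1 + g)/(4 + g))
((-1 + N(1))*(6*(-3 + 4)))² = ((-1 + (1 + 1)/(4 + 1))*(6*(-3 + 4)))² = ((-1 + 2/5)*(6*1))² = ((-1 + (⅕)*2)*6)² = ((-1 + ⅖)*6)² = (-⅗*6)² = (-18/5)² = 324/25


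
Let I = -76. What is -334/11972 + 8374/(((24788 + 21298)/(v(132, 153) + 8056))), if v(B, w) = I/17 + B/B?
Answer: 1143645377683/781633922 ≈ 1463.1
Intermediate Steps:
v(B, w) = -59/17 (v(B, w) = -76/17 + B/B = -76*1/17 + 1 = -76/17 + 1 = -59/17)
-334/11972 + 8374/(((24788 + 21298)/(v(132, 153) + 8056))) = -334/11972 + 8374/(((24788 + 21298)/(-59/17 + 8056))) = -334*1/11972 + 8374/((46086/(136893/17))) = -167/5986 + 8374/((46086*(17/136893))) = -167/5986 + 8374/(261154/45631) = -167/5986 + 8374*(45631/261154) = -167/5986 + 191056997/130577 = 1143645377683/781633922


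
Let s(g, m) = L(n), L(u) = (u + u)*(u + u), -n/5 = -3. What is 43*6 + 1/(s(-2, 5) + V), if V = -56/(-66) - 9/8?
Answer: 61282230/237527 ≈ 258.00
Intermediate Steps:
n = 15 (n = -5*(-3) = 15)
L(u) = 4*u² (L(u) = (2*u)*(2*u) = 4*u²)
s(g, m) = 900 (s(g, m) = 4*15² = 4*225 = 900)
V = -73/264 (V = -56*(-1/66) - 9*⅛ = 28/33 - 9/8 = -73/264 ≈ -0.27652)
43*6 + 1/(s(-2, 5) + V) = 43*6 + 1/(900 - 73/264) = 258 + 1/(237527/264) = 258 + 264/237527 = 61282230/237527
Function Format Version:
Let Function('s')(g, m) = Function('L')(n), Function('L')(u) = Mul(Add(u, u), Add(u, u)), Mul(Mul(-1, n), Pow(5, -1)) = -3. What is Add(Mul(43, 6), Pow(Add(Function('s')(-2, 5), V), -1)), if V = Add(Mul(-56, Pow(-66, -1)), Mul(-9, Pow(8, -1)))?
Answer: Rational(61282230, 237527) ≈ 258.00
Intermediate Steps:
n = 15 (n = Mul(-5, -3) = 15)
Function('L')(u) = Mul(4, Pow(u, 2)) (Function('L')(u) = Mul(Mul(2, u), Mul(2, u)) = Mul(4, Pow(u, 2)))
Function('s')(g, m) = 900 (Function('s')(g, m) = Mul(4, Pow(15, 2)) = Mul(4, 225) = 900)
V = Rational(-73, 264) (V = Add(Mul(-56, Rational(-1, 66)), Mul(-9, Rational(1, 8))) = Add(Rational(28, 33), Rational(-9, 8)) = Rational(-73, 264) ≈ -0.27652)
Add(Mul(43, 6), Pow(Add(Function('s')(-2, 5), V), -1)) = Add(Mul(43, 6), Pow(Add(900, Rational(-73, 264)), -1)) = Add(258, Pow(Rational(237527, 264), -1)) = Add(258, Rational(264, 237527)) = Rational(61282230, 237527)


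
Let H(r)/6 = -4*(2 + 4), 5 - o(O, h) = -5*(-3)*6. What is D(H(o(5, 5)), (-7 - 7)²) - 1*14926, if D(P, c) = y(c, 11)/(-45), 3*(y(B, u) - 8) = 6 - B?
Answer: -2014844/135 ≈ -14925.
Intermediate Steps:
o(O, h) = -85 (o(O, h) = 5 - (-5*(-3))*6 = 5 - 15*6 = 5 - 1*90 = 5 - 90 = -85)
y(B, u) = 10 - B/3 (y(B, u) = 8 + (6 - B)/3 = 8 + (2 - B/3) = 10 - B/3)
H(r) = -144 (H(r) = 6*(-4*(2 + 4)) = 6*(-4*6) = 6*(-24) = -144)
D(P, c) = -2/9 + c/135 (D(P, c) = (10 - c/3)/(-45) = (10 - c/3)*(-1/45) = -2/9 + c/135)
D(H(o(5, 5)), (-7 - 7)²) - 1*14926 = (-2/9 + (-7 - 7)²/135) - 1*14926 = (-2/9 + (1/135)*(-14)²) - 14926 = (-2/9 + (1/135)*196) - 14926 = (-2/9 + 196/135) - 14926 = 166/135 - 14926 = -2014844/135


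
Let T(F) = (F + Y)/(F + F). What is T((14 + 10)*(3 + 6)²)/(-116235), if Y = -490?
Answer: -727/225960840 ≈ -3.2174e-6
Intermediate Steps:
T(F) = (-490 + F)/(2*F) (T(F) = (F - 490)/(F + F) = (-490 + F)/((2*F)) = (-490 + F)*(1/(2*F)) = (-490 + F)/(2*F))
T((14 + 10)*(3 + 6)²)/(-116235) = ((-490 + (14 + 10)*(3 + 6)²)/(2*(((14 + 10)*(3 + 6)²))))/(-116235) = ((-490 + 24*9²)/(2*((24*9²))))*(-1/116235) = ((-490 + 24*81)/(2*((24*81))))*(-1/116235) = ((½)*(-490 + 1944)/1944)*(-1/116235) = ((½)*(1/1944)*1454)*(-1/116235) = (727/1944)*(-1/116235) = -727/225960840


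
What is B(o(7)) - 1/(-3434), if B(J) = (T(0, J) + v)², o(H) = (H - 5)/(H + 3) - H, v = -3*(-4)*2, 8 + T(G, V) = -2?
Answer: 673065/3434 ≈ 196.00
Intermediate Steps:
T(G, V) = -10 (T(G, V) = -8 - 2 = -10)
v = 24 (v = 12*2 = 24)
o(H) = -H + (-5 + H)/(3 + H) (o(H) = (-5 + H)/(3 + H) - H = -H + (-5 + H)/(3 + H))
B(J) = 196 (B(J) = (-10 + 24)² = 14² = 196)
B(o(7)) - 1/(-3434) = 196 - 1/(-3434) = 196 - 1*(-1/3434) = 196 + 1/3434 = 673065/3434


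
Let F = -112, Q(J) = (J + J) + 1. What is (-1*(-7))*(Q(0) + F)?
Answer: -777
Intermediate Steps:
Q(J) = 1 + 2*J (Q(J) = 2*J + 1 = 1 + 2*J)
(-1*(-7))*(Q(0) + F) = (-1*(-7))*((1 + 2*0) - 112) = 7*((1 + 0) - 112) = 7*(1 - 112) = 7*(-111) = -777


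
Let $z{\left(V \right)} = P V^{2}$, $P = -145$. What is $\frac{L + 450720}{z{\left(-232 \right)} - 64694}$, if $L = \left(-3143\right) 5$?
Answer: $- \frac{435005}{7869174} \approx -0.05528$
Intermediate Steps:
$L = -15715$
$z{\left(V \right)} = - 145 V^{2}$
$\frac{L + 450720}{z{\left(-232 \right)} - 64694} = \frac{-15715 + 450720}{- 145 \left(-232\right)^{2} - 64694} = \frac{435005}{\left(-145\right) 53824 - 64694} = \frac{435005}{-7804480 - 64694} = \frac{435005}{-7869174} = 435005 \left(- \frac{1}{7869174}\right) = - \frac{435005}{7869174}$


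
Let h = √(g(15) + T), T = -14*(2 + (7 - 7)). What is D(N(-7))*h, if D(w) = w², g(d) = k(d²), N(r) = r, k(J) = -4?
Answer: 196*I*√2 ≈ 277.19*I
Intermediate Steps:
g(d) = -4
T = -28 (T = -14*(2 + 0) = -14*2 = -28)
h = 4*I*√2 (h = √(-4 - 28) = √(-32) = 4*I*√2 ≈ 5.6569*I)
D(N(-7))*h = (-7)²*(4*I*√2) = 49*(4*I*√2) = 196*I*√2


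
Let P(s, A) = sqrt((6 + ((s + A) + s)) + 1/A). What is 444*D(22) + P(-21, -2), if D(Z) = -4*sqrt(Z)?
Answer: -1776*sqrt(22) + I*sqrt(154)/2 ≈ -8330.2 + 6.2048*I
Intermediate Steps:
P(s, A) = sqrt(6 + A + 1/A + 2*s) (P(s, A) = sqrt((6 + ((A + s) + s)) + 1/A) = sqrt((6 + (A + 2*s)) + 1/A) = sqrt((6 + A + 2*s) + 1/A) = sqrt(6 + A + 1/A + 2*s))
444*D(22) + P(-21, -2) = 444*(-4*sqrt(22)) + sqrt(6 - 2 + 1/(-2) + 2*(-21)) = -1776*sqrt(22) + sqrt(6 - 2 - 1/2 - 42) = -1776*sqrt(22) + sqrt(-77/2) = -1776*sqrt(22) + I*sqrt(154)/2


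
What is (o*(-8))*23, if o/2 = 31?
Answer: -11408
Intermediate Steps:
o = 62 (o = 2*31 = 62)
(o*(-8))*23 = (62*(-8))*23 = -496*23 = -11408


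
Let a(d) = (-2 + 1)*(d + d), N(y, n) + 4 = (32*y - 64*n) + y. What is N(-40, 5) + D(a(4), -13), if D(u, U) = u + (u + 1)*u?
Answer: -1596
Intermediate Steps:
N(y, n) = -4 - 64*n + 33*y (N(y, n) = -4 + ((32*y - 64*n) + y) = -4 + ((-64*n + 32*y) + y) = -4 + (-64*n + 33*y) = -4 - 64*n + 33*y)
a(d) = -2*d
D(u, U) = u + u*(1 + u) (D(u, U) = u + (1 + u)*u = u + u*(1 + u))
N(-40, 5) + D(a(4), -13) = (-4 - 64*5 + 33*(-40)) + (-2*4)*(2 - 2*4) = (-4 - 320 - 1320) - 8*(2 - 8) = -1644 - 8*(-6) = -1644 + 48 = -1596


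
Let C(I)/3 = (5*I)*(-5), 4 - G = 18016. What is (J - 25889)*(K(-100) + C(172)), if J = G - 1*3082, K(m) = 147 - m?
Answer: 594475899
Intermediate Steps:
G = -18012 (G = 4 - 1*18016 = 4 - 18016 = -18012)
C(I) = -75*I (C(I) = 3*((5*I)*(-5)) = 3*(-25*I) = -75*I)
J = -21094 (J = -18012 - 1*3082 = -18012 - 3082 = -21094)
(J - 25889)*(K(-100) + C(172)) = (-21094 - 25889)*((147 - 1*(-100)) - 75*172) = -46983*((147 + 100) - 12900) = -46983*(247 - 12900) = -46983*(-12653) = 594475899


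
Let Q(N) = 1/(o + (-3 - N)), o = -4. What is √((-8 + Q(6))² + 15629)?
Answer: √2652326/13 ≈ 125.28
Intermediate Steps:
Q(N) = 1/(-7 - N) (Q(N) = 1/(-4 + (-3 - N)) = 1/(-7 - N))
√((-8 + Q(6))² + 15629) = √((-8 - 1/(7 + 6))² + 15629) = √((-8 - 1/13)² + 15629) = √((-105/13)² + 15629) = √(11025/169 + 15629) = √(2652326/169) = √2652326/13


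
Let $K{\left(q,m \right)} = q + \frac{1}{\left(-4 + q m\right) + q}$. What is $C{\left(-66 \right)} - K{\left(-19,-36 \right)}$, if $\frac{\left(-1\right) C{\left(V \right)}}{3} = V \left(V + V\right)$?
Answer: $- \frac{17263338}{661} \approx -26117.0$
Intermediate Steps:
$C{\left(V \right)} = - 6 V^{2}$ ($C{\left(V \right)} = - 3 V \left(V + V\right) = - 3 V 2 V = - 3 \cdot 2 V^{2} = - 6 V^{2}$)
$K{\left(q,m \right)} = q + \frac{1}{-4 + q + m q}$ ($K{\left(q,m \right)} = q + \frac{1}{\left(-4 + m q\right) + q} = q + \frac{1}{-4 + q + m q}$)
$C{\left(-66 \right)} - K{\left(-19,-36 \right)} = - 6 \left(-66\right)^{2} - \frac{1 + \left(-19\right)^{2} - -76 - 36 \left(-19\right)^{2}}{-4 - 19 - -684} = \left(-6\right) 4356 - \frac{1 + 361 + 76 - 12996}{-4 - 19 + 684} = -26136 - \frac{1 + 361 + 76 - 12996}{661} = -26136 - \frac{1}{661} \left(-12558\right) = -26136 - - \frac{12558}{661} = -26136 + \frac{12558}{661} = - \frac{17263338}{661}$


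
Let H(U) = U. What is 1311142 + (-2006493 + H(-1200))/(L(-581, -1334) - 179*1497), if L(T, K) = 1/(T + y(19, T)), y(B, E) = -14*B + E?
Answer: 501712880766034/382651165 ≈ 1.3112e+6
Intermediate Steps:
y(B, E) = E - 14*B
L(T, K) = 1/(-266 + 2*T) (L(T, K) = 1/(T + (T - 14*19)) = 1/(T + (T - 266)) = 1/(T + (-266 + T)) = 1/(-266 + 2*T))
1311142 + (-2006493 + H(-1200))/(L(-581, -1334) - 179*1497) = 1311142 + (-2006493 - 1200)/(1/(2*(-133 - 581)) - 179*1497) = 1311142 - 2007693/((1/2)/(-714) - 267963) = 1311142 - 2007693/((1/2)*(-1/714) - 267963) = 1311142 - 2007693/(-1/1428 - 267963) = 1311142 - 2007693/(-382651165/1428) = 1311142 - 2007693*(-1428/382651165) = 1311142 + 2866985604/382651165 = 501712880766034/382651165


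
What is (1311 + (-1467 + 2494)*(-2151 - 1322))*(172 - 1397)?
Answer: 4367688500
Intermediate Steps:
(1311 + (-1467 + 2494)*(-2151 - 1322))*(172 - 1397) = (1311 + 1027*(-3473))*(-1225) = (1311 - 3566771)*(-1225) = -3565460*(-1225) = 4367688500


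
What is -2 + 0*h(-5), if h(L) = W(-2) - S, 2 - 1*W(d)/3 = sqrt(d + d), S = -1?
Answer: -2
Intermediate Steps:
W(d) = 6 - 3*sqrt(2)*sqrt(d) (W(d) = 6 - 3*sqrt(d + d) = 6 - 3*sqrt(2)*sqrt(d))
h(L) = 7 - 6*I (h(L) = (6 - 3*sqrt(2)*sqrt(-2)) - 1*(-1) = (6 - 3*sqrt(2)*I*sqrt(2)) + 1 = (6 - 6*I) + 1 = 7 - 6*I)
-2 + 0*h(-5) = -2 + 0*(7 - 6*I) = -2 + 0 = -2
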